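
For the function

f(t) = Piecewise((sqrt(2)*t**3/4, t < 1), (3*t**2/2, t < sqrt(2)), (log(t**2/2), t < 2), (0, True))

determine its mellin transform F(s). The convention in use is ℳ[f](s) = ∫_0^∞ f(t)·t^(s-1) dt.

(12*2**(s/2)*s**2*(s + 3) + 8*2**(s/2)*(s + 2)*(s + 3) + 4*2**s*s*(s + 2)*(s + 3)*log(2) - 8*2**s*(s + 2)*(s + 3) + sqrt(2)*s**2*(s + 2) - 6*s**2*(s + 3))/(4*s**2*(s + 2)*(s + 3))
  Re(s) > -3

back out the power substitution: sqrt(2)*t**(3/2)/4 on [0, 1); 3*t/2 on [1, 2); log(t/2) on [2, 4)
peel off the common scale on t: t**(3/2) on [0, 1/2); 3*t on [1/2, 1); log(t) on [1, 2)
treat the 3 regions marked off by 1, sqrt(2) separately and sum
∫ sqrt(2)*t**3/4·t^(s-1) over [0, 1)
over [1, sqrt(2)), the kernel integral of 3*t**2/2 enters the sum
piece [sqrt(2), 2): integrate log(t**2/2) against the kernel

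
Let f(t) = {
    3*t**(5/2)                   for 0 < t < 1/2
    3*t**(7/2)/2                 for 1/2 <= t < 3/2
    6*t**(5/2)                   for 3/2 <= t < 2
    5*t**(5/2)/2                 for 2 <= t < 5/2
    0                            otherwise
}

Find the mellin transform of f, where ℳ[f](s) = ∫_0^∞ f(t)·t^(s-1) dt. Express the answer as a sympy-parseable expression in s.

f breaks at 1/2, 3/2, 2 into 4 integrals to sum
between 0 and 1/2 the integrand is 3*t**(5/2)·t^(s-1)
between 1/2 and 3/2 the integrand is 3*t**(7/2)/2·t^(s-1)
between 3/2 and 2 the integrand is 6*t**(5/2)·t^(s-1)
segment 2 to 5/2 holds 5*t**(5/2)/2; add its integral

(896*sqrt(2)*2**(2*s)*s + 3136*sqrt(2)*2**(2*s) - 270*3**s*sqrt(6)*s - 1107*3**s*sqrt(6) + 500*sqrt(10)*5**s*s + 1750*sqrt(10)*5**s + 18*sqrt(2)*s + 69*sqrt(2))/(16*2**s*(4*s**2 + 24*s + 35))
  Re(s) > -5/2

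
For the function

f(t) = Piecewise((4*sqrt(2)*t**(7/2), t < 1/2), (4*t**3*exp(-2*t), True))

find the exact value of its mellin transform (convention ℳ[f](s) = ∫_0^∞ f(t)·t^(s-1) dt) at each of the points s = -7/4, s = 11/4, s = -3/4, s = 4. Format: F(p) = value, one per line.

the shared t-power comes off first: 4*sqrt(2)*t**(5/2) on [0, 1/2); 4*t**2*exp(-2*t) on [1/2, ∞)
strip the common scale on t: t**(5/2) on [0, 1); t**2*exp(-t) on [1, ∞)
invert the shared t-power to get sqrt(t) on [0, 1); exp(-t) on [1, ∞)
treat the 2 regions marked off by 1/2 separately and sum
[0, 1/2) adds the kernel integral of 4*sqrt(2)*t**(7/2)
over [1/2, ∞), the kernel integral of 4*t**3*exp(-2*t) enters the sum

F(-7/4) = 2**(3/4)*(uppergamma(5/4, 1) + 4/7)
F(11/4) = 2**(1/4)*(4 + 25*uppergamma(23/4, 1))/400
F(-3/4) = 2**(3/4)*(4 + 11*uppergamma(9/4, 1))/22
F(4) = 1/240 + 1957*exp(-1)/32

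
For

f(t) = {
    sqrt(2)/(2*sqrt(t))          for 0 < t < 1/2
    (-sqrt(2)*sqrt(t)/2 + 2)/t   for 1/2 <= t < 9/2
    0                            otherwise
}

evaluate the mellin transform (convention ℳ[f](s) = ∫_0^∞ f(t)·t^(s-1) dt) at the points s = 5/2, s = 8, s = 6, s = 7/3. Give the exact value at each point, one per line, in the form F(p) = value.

F(5/2) = 179*sqrt(2)/48
F(8) = 8609341/2688
F(6) = 413331/1760
F(7/3) = -21*2**(2/3)/88 + 135*6**(2/3)/88

strip the shared t-power: sqrt(2)*sqrt(t)/2 on [0, 1/2); -sqrt(2)*sqrt(t)/2 + 2 on [1/2, 9/2)
invert the common scale on t to get sqrt(t) on [0, 1/4); 2 - sqrt(t) on [1/4, 9/4)
remove the power substitution first: t on [0, 1/2); 2 - t on [1/2, 3/2)
split f at 1/2: ℳ[f](s) collects 2 kernel integrals
∫ over [0, 1/2) of sqrt(2)/(2*sqrt(t))·t^(s-1) joins the sum
for t in [1/2, 9/2): the term is ∫ (-sqrt(2)*sqrt(t)/2 + 2)/t·t^(s-1)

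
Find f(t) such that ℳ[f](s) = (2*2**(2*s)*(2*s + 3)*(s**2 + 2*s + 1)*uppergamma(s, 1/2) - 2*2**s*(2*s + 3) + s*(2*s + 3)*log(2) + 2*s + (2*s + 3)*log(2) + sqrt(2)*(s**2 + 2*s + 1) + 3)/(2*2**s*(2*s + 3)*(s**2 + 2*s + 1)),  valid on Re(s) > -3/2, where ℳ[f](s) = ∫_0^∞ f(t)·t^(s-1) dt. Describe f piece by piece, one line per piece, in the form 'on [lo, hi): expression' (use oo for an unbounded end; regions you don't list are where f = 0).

on [0, 1/2): t**(3/2)
on [1/2, 1): t*log(t)
on [1, oo): exp(-t/2)

linearity at 1/2, 1 turns ℳ[f](s) into 3 summed integrals
piece [0, 1/2): integrate t**(3/2) against the kernel
between 1/2 and 1 the integrand is t*log(t)·t^(s-1)
over [1, ∞), the kernel integral of exp(-t/2) enters the sum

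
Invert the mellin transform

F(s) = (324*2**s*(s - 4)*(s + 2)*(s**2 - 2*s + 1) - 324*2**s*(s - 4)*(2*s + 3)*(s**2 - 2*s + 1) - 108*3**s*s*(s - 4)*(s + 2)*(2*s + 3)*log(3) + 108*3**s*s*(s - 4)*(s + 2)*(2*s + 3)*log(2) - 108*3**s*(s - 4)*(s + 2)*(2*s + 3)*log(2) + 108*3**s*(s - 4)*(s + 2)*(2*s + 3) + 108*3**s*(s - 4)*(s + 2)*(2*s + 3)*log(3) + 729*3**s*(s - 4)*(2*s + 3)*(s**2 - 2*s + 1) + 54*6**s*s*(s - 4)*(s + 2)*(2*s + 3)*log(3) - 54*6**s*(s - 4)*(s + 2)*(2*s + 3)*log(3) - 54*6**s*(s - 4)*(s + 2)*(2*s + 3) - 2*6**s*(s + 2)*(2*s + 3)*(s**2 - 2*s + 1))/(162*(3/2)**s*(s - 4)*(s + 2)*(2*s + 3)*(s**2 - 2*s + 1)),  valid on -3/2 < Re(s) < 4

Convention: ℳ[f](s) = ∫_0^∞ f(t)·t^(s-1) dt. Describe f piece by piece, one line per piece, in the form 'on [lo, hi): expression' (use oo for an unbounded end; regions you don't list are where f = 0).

undo the common scale on t: sqrt(2)*t**(3/2)/4 on [0, 2); t**2/2 on [2, 3); 2*log(t/2)/t on [3, 6); …
back out the common scale on t: t**(3/2) on [0, 1); 2*t**2 on [1, 3/2); log(t)/t on [3/2, 3); …
breakpoints 4/3, 2, 4: one integral from each of the 4 segments
over [0, 4/3), the kernel integral of 3*sqrt(3)*t**(3/2)/8 enters the sum
piece [4/3, 2): integrate 9*t**2/8 against the kernel
[2, 4) adds the kernel integral of 4*log(3*t/4)/(3*t)
piece [4, ∞): integrate 256/(81*t**4) against the kernel

on [0, 4/3): 3*sqrt(3)*t**(3/2)/8
on [4/3, 2): 9*t**2/8
on [2, 4): 4*log(3*t/4)/(3*t)
on [4, oo): 256/(81*t**4)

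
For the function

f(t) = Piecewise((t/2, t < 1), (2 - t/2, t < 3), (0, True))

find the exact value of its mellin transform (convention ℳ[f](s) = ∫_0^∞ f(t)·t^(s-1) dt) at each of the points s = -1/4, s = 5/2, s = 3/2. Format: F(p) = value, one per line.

F(-1/4) = 28/3 - 10*3**(3/4)/3
F(5/2) = -18/35 + 117*sqrt(3)/35
F(3/2) = -14/15 + 11*sqrt(3)/5

reversing the common scale on t: t on [0, 1/2); 2 - t on [1/2, 3/2)
breakpoints 1: one integral from each of the 2 segments
∫ t/2·t^(s-1) over [0, 1)
over [1, 3), the kernel integral of (2 - t/2) enters the sum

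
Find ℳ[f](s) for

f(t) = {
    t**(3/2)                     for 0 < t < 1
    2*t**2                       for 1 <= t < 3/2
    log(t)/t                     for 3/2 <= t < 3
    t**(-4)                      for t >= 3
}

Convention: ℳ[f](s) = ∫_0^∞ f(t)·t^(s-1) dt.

split f at 1, 3/2, 3: ℳ[f](s) collects 4 kernel integrals
the [0, 1) slice contributes ∫ t**(3/2)·t^(s-1) dt
over [1, 3/2), the kernel integral of 2*t**2 enters the sum
[3/2, 3) adds the kernel integral of log(t)/t
piece [3, ∞): integrate t**(-4) against the kernel

(324*2**s*(s - 4)*(s + 2)*(s**2 - 2*s + 1) - 324*2**s*(s - 4)*(2*s + 3)*(s**2 - 2*s + 1) - 108*3**s*s*(s - 4)*(s + 2)*(2*s + 3)*log(3) + 108*3**s*s*(s - 4)*(s + 2)*(2*s + 3)*log(2) - 108*3**s*(s - 4)*(s + 2)*(2*s + 3)*log(2) + 108*3**s*(s - 4)*(s + 2)*(2*s + 3) + 108*3**s*(s - 4)*(s + 2)*(2*s + 3)*log(3) + 729*3**s*(s - 4)*(2*s + 3)*(s**2 - 2*s + 1) + 54*6**s*s*(s - 4)*(s + 2)*(2*s + 3)*log(3) - 54*6**s*(s - 4)*(s + 2)*(2*s + 3)*log(3) - 54*6**s*(s - 4)*(s + 2)*(2*s + 3) - 2*6**s*(s + 2)*(2*s + 3)*(s**2 - 2*s + 1))/(162*2**s*(s - 4)*(s + 2)*(2*s + 3)*(s**2 - 2*s + 1))
  -3/2 < Re(s) < 4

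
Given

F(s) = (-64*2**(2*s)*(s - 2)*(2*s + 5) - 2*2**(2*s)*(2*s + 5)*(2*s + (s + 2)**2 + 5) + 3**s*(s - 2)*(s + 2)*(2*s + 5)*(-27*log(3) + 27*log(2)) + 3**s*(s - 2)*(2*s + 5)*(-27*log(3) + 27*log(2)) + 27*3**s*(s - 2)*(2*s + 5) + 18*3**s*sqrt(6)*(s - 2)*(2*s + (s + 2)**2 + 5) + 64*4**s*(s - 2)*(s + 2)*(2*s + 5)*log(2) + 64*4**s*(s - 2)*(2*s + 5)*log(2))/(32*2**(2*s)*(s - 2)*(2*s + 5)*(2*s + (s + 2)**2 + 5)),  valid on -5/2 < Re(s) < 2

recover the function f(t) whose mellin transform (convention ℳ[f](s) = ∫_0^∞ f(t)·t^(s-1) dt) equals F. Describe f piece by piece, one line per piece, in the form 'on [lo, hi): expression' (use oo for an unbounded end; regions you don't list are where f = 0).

back out the shared t-power: sqrt(2)*sqrt(t) on [0, 3/4); 2*t*log(2*t) on [3/4, 1); 1/(16*t**4) on [1, ∞)
back out the common scale on t: sqrt(t) on [0, 3/2); t*log(t) on [3/2, 2); t**(-4) on [2, ∞)
summing 3 kernel integrals split by 3/4, 1 yields ℳ[f](s)
∫ sqrt(2)*t**(5/2)·t^(s-1) over [0, 3/4)
∫ 2*t**3*log(2*t)·t^(s-1) over [3/4, 1)
between 1 and ∞ the integrand is 1/(16*t**2)·t^(s-1)

on [0, 3/4): sqrt(2)*t**(5/2)
on [3/4, 1): 2*t**3*log(2*t)
on [1, oo): 1/(16*t**2)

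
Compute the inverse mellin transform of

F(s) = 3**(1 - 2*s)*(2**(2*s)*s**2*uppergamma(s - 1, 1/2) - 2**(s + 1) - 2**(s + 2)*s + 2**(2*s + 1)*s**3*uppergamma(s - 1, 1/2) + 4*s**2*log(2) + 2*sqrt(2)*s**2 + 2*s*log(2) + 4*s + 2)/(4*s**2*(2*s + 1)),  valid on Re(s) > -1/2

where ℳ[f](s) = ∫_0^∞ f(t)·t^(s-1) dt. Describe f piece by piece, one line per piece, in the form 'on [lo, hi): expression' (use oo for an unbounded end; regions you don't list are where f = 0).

on [0, 1/9): 9*sqrt(2)*sqrt(t)/4
on [1/9, 2/9): 3*log(9*t/2)/2
on [2/9, oo): exp(-9*t/4)/(3*t)

undo the common scale on t: 3*sqrt(6)*sqrt(t)/4 on [0, 1/3); 3*log(3*t/2)/2 on [1/3, 2/3); exp(-3*t/4)/t on [2/3, ∞)
invert the shared t-power to get 3*sqrt(6)*t**(3/2)/4 on [0, 1/3); 3*t*log(3*t/2)/2 on [1/3, 2/3); exp(-3*t/4) on [2/3, ∞)
invert the common scale on t to get t**(3/2) on [0, 1/2); t*log(t) on [1/2, 1); exp(-t/2) on [1, ∞)
along the cuts 1/9, 2/9, ℳ[f](s) splits into 3 integrals
on [0, 1/9) integrate f = 9*sqrt(2)*sqrt(t)/4 against the kernel
segment 1/9 to 2/9 holds 3*log(9*t/2)/2; add its integral
over [2/9, ∞), the kernel integral of exp(-9*t/4)/(3*t) enters the sum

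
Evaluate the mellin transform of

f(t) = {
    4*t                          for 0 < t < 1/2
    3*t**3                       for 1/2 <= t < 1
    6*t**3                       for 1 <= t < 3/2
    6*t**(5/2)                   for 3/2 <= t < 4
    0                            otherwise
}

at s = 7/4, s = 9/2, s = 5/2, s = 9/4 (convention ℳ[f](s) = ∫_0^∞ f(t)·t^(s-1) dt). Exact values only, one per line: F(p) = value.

f breaks at 1/2, 1, 3/2 into 4 integrals to sum
the [0, 1/2) slice contributes ∫ 4*t·t^(s-1) dt
the [1/2, 1) slice contributes ∫ 3*t**3·t^(s-1) dt
segment 1 to 3/2 holds 6*t**3; add its integral
segment 3/2 to 4 holds 6*t**(5/2); add its integral

F(7/4) = -243*2**(3/4)*3**(1/4)/68 - 12/19 + 271*2**(1/4)/1672 + 243*2**(1/4)*3**(3/4)/76 + 6144*sqrt(2)/17
F(9/2) = 69*sqrt(2)/7040 + 2187*sqrt(6)/320 + 31423579/2240
F(5/2) = 155*sqrt(2)/2464 + 729*sqrt(6)/176 + 214569/176
F(9/4) = -243*2**(1/4)*3**(3/4)/76 - 4/7 + 99*2**(3/4)/1456 + 243*2**(3/4)*3**(1/4)/56 + 12288*sqrt(2)/19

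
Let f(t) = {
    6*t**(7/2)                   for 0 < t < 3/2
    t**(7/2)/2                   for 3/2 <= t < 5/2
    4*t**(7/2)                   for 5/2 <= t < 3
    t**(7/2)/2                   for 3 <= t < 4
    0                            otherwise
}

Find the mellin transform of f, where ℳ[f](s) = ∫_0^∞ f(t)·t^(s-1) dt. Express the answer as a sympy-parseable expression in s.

(7*3**(s + 7/2) + 11*(3/2)**(s + 7/2) + 4**(s + 7/2) - 7*(5/2)**(s + 7/2))/(2*s + 7)
  Re(s) > -7/2

decompose at 3/2, 5/2, 3; ℳ[f](s) sums the 4 pieces' integrals
over [0, 3/2), the kernel integral of 6*t**(7/2) enters the sum
on [3/2, 5/2) integrate f = t**(7/2)/2 against the kernel
segment [5/2, 3) carries 4*t**(7/2); integrate it
on [3, 4): add ∫ t**(7/2)/2·t^(s-1) dt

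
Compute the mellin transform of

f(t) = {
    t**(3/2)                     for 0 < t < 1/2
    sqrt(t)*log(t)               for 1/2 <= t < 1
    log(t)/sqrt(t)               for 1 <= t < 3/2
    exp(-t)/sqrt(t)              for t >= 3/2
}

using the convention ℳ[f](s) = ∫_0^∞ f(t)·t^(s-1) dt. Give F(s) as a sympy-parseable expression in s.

remove the shared t-power first: t**(5/2) on [0, 1/2); t**(3/2)*log(t) on [1/2, 1); sqrt(t)*log(t) on [1, 3/2); …
remove the shared t-power first: t**2 on [0, 1/2); t*log(t) on [1/2, 1); log(t) on [1, 3/2); …
along the cuts 1/2, 1, 3/2, ℳ[f](s) splits into 4 integrals
piece [0, 1/2): integrate t**(3/2) against the kernel
segment 1/2 to 1 holds sqrt(t)*log(t); add its integral
∫ log(t)/sqrt(t)·t^(s-1) over [1, 3/2)
over [3/2, ∞), the kernel integral of exp(-t)/sqrt(t) enters the sum

2**(1/2 - s)*(3*2**(s + 1/2)*(2*s - 1)**2*(2*s + 3)*(8*s + (2*s - 1)**2)*uppergamma(s - 1/2, 3/2) - 12*2**(s + 1/2)*(2*s - 1)**2*(2*s + 3) + 12*2**(s + 1/2)*(2*s + 3)*(8*s + (2*s - 1)**2) + 3**(s + 1/2)*(2*s - 1)*(2*s + 3)*(8*s + (2*s - 1)**2)*(-4*log(2) + 4*log(3)) - 8*3**(s + 1/2)*(2*s + 3)*(8*s + (2*s - 1)**2) + 6*(2*s - 1)**3*(2*s + 3)*log(2) + 12*(2*s - 1)**2*(2*s + 3)*log(2) + 12*(2*s - 1)**2*(2*s + 3) + 3*(2*s - 1)**2*(8*s + (2*s - 1)**2))/(6*(2*s - 1)**2*(2*s + 3)*(8*s + (2*s - 1)**2))
  Re(s) > -3/2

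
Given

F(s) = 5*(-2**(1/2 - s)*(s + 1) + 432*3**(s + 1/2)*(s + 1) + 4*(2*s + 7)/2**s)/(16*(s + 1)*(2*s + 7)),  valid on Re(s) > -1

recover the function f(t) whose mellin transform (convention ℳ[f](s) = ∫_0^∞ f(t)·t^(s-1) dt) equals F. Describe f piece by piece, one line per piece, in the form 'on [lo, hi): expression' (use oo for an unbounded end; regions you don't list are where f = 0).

cuts at 1/2: linearity sums the 2 kernel integrals
on [0, 1/2): add ∫ 5*t/2·t^(s-1) dt
between 1/2 and 3 the integrand is 5*t**(7/2)/2·t^(s-1)

on [0, 1/2): 5*t/2
on [1/2, 3): 5*t**(7/2)/2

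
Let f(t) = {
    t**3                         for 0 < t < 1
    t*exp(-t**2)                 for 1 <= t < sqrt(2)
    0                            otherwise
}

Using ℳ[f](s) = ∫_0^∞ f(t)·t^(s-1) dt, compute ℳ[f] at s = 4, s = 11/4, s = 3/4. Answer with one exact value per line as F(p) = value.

invert the power substitution to get t**(3/2) on [0, 1); sqrt(t)*exp(-t) on [1, 2)
back out the shared t-power: t on [0, 1); exp(-t) on [1, 2)
the 2 pieces separated at 1 each add one integral
[0, 1) adds the kernel integral of t**3
on [1, sqrt(2)): add ∫ t*exp(-t**2)·t^(s-1) dt

F(4) = (-98*sqrt(2) + (-21*sqrt(pi)*erfc(sqrt(2)) + 21*sqrt(pi)*erfc(1) + 8)*exp(2) + 70*E)*exp(-2)/56
F(11/4) = -uppergamma(15/8, 2)/2 + 4/23 + uppergamma(15/8, 1)/2
F(3/4) = -uppergamma(7/8, 2)/2 + uppergamma(7/8, 1)/2 + 4/15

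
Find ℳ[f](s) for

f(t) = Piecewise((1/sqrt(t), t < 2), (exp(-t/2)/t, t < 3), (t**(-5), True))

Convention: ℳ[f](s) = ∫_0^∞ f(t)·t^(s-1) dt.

strip the shared t-power: sqrt(t) on [0, 2); exp(-t/2) on [2, 3); t**(-4) on [3, ∞)
f breaks at 2, 3 into 3 integrals to sum
∫ 1/sqrt(t)·t^(s-1) over [0, 2)
on [2, 3): add ∫ exp(-t/2)/t·t^(s-1) dt
∫ over [3, ∞) of t**(-5)·t^(s-1) joins the sum

(243*2**s*(s - 5)*(2*s - 1)*uppergamma(s - 1, 1) - 243*2**s*(s - 5)*(2*s - 1)*uppergamma(s - 1, 3/2) + 243*2**(s + 3/2)*(s - 5) + 2*3**s*(1 - 2*s))/(486*(s - 5)*(2*s - 1))
  1/2 < Re(s) < 5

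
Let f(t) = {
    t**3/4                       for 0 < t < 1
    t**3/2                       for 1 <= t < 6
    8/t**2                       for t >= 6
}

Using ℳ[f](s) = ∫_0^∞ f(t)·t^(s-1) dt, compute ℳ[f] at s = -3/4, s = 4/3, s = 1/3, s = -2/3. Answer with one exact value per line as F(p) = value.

F(-3/4) = -1/9 + 2380*6**(1/4)/297
F(4/3) = -3/52 + 1970*6**(1/3)/13
F(1/3) = -3/40 + 488*6**(1/3)/15
F(-2/3) = -3/28 + 3895*6**(1/3)/504

undo the shared t-power: t**2/4 on [0, 1); t**2/2 on [1, 6); 8/t**3 on [6, ∞)
remove the common scale on t first: t**2 on [0, 1/2); 2*t**2 on [1/2, 3); t**(-3) on [3, ∞)
peel off the shared t-power: t on [0, 1/2); 2*t on [1/2, 3); t**(-4) on [3, ∞)
linearity at 1, 6 turns ℳ[f](s) into 3 summed integrals
segment 0 to 1 holds t**3/4; add its integral
∫ t**3/2·t^(s-1) over [1, 6)
on [6, ∞) integrate f = 8/t**2 against the kernel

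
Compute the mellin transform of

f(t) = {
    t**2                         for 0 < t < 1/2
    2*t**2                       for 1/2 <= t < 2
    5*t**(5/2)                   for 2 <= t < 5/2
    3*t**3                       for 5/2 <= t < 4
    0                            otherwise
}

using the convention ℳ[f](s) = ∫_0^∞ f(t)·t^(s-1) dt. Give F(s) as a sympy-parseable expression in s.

(-2**(-s - 2)*(s + 3)*(2*s + 5) + 2*2**(s + 2)*(s + 3)*(2*s + 5) - 10*2**(s + 5/2)*(s + 2)*(s + 3) + 3*4**(s + 3)*(s + 2)*(2*s + 5) + 10*(5/2)**(s + 5/2)*(s + 2)*(s + 3) - 3*(5/2)**(s + 3)*(s + 2)*(2*s + 5))/((s + 2)*(s + 3)*(2*s + 5))
  Re(s) > -2

split f at 1/2, 2, 5/2: ℳ[f](s) collects 4 kernel integrals
on [0, 1/2) integrate f = t**2 against the kernel
[1/2, 2) adds the kernel integral of 2*t**2
on [2, 5/2): add ∫ 5*t**(5/2)·t^(s-1) dt
segment [5/2, 4) carries 3*t**3; integrate it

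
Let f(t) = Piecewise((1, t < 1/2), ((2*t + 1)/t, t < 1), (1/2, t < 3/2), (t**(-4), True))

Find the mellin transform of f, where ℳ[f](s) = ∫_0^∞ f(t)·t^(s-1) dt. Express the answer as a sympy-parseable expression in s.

undo the shared t-power: t on [0, 1/2); 2*t + 1 on [1/2, 1); t/2 on [1, 3/2); …
integrate the 4 segments split at 1/2, 1, 3/2, then add the results
over [0, 1/2), the kernel integral of 1 enters the sum
on [1/2, 1): add ∫ (2*t + 1)/t·t^(s-1) dt
between 1 and 3/2 the integrand is 1/2·t^(s-1)
over [3/2, ∞), the kernel integral of t**(-4) enters the sum

(405*2**s*s**2 - 1863*2**s*s + 972*2**s + 49*3**s*s**2 - 373*3**s*s + 324*3**s - 486*s**2 + 2106*s - 648)/(162*2**s*s*(s**2 - 5*s + 4))
  0 < Re(s) < 4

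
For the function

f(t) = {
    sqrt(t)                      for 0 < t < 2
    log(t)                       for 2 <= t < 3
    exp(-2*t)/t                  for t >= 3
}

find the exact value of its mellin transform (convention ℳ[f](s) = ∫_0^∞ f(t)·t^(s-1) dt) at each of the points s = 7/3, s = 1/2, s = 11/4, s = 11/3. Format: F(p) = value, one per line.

F(7/3) = -81*3**(1/3)/49 - 12*2**(1/3)*log(2)/7 + 2**(2/3)*uppergamma(4/3, 6)/4 + 36*2**(1/3)/49 + 24*2**(5/6)/17 + 27*3**(1/3)*log(3)/7
F(1/2) = -4*sqrt(3) - 2*sqrt(2)*sqrt(pi)*erfc(sqrt(6)) + 2*sqrt(3)*exp(-6)/3 + sqrt(6)*log(3**(3*sqrt(2))/2**(2*sqrt(3)))/3 + 2 + 4*sqrt(2)
F(11/4) = -144*3**(3/4)/121 - 16*2**(3/4)*log(2)/11 + 2**(1/4)*uppergamma(7/4, 6)/4 + 64*2**(3/4)/121 + 32*2**(1/4)/13 + 36*3**(3/4)*log(3)/11
F(11/3) = -243*3**(2/3)/121 - 24*2**(2/3)*log(2)/11 + 2**(1/3)*uppergamma(8/3, 6)/8 + 72*2**(2/3)/121 + 96*2**(1/6)/25 + 81*3**(2/3)*log(3)/11

back out the shared t-power: t**(3/2) on [0, 2); t*log(t) on [2, 3); exp(-2*t) on [3, ∞)
cuts at 2, 3: linearity sums the 3 kernel integrals
the [0, 2) slice contributes ∫ sqrt(t)·t^(s-1) dt
piece [2, 3): integrate log(t) against the kernel
on [3, ∞): add ∫ exp(-2*t)/t·t^(s-1) dt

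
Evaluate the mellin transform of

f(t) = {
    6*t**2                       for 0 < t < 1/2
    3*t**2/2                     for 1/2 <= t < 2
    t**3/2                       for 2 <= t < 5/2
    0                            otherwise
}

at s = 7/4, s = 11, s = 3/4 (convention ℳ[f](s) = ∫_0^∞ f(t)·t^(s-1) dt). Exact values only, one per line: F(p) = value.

F(7/4) = 2**(1/4)*(114 + 2304*sqrt(2) + 3125*5**(3/4))/1520
F(11) = 81493187025/5963776
F(3/4) = 2**(1/4)*(270 + 1472*sqrt(2) + 1375*5**(3/4))/1320

f breaks at 1/2, 2 into 3 integrals to sum
for t in [0, 1/2): the term is ∫ 6*t**2·t^(s-1)
the [1/2, 2) slice contributes ∫ 3*t**2/2·t^(s-1) dt
∫ t**3/2·t^(s-1) over [2, 5/2)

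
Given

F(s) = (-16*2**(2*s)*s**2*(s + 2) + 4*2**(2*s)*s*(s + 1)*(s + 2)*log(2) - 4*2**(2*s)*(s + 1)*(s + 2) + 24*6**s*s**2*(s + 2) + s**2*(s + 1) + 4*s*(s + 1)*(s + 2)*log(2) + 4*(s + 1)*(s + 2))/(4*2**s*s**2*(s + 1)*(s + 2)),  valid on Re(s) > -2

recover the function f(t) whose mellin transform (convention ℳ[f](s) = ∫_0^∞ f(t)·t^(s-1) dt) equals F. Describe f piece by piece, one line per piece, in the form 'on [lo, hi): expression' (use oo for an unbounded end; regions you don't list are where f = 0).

treat the 3 regions marked off by 1/2, 2 separately and sum
on [0, 1/2) integrate f = t**2 against the kernel
over [1/2, 2), the kernel integral of log(t) enters the sum
between 2 and 3 the integrand is 2*t·t^(s-1)

on [0, 1/2): t**2
on [1/2, 2): log(t)
on [2, 3): 2*t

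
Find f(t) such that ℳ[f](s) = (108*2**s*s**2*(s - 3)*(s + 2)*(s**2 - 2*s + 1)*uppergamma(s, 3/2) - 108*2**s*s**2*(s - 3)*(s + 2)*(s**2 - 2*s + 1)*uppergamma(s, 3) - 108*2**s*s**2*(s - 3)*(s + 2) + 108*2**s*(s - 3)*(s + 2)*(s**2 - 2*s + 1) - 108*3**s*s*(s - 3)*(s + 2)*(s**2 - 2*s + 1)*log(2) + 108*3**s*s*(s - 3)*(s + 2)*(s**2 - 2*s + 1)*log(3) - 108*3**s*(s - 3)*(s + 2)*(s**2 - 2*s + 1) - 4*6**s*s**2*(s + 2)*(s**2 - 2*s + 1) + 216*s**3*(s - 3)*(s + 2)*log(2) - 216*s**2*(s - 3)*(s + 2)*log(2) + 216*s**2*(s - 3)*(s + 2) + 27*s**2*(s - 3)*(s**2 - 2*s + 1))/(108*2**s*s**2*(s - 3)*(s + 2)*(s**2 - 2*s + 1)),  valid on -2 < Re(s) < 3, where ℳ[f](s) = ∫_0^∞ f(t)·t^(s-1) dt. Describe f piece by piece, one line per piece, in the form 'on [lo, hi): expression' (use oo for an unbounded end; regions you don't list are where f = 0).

on [0, 1/2): t**2
on [1/2, 1): log(t)/t
on [1, 3/2): log(t)
on [3/2, 3): exp(-t)
on [3, oo): t**(-3)

the 5 pieces separated at 1/2, 1, 3/2, 3 each add one integral
between 0 and 1/2 the integrand is t**2·t^(s-1)
on [1/2, 1): add ∫ log(t)/t·t^(s-1) dt
segment 1 to 3/2 holds log(t); add its integral
segment 3/2 to 3 holds exp(-t); add its integral
segment [3, ∞) carries t**(-3); integrate it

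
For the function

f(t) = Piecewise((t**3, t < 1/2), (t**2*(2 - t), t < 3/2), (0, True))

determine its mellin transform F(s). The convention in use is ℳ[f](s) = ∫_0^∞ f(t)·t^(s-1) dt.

(9*3**s*(s + 2) + 36*3**s - 2*s - 8)/(8*2**s*(s + 2)*(s + 3))
  Re(s) > -3

peel off the shared t-power: t on [0, 1/2); 2 - t on [1/2, 3/2)
integrate the 2 segments split at 1/2, then add the results
on [0, 1/2) integrate f = t**3 against the kernel
piece [1/2, 3/2): integrate t**2*(2 - t) against the kernel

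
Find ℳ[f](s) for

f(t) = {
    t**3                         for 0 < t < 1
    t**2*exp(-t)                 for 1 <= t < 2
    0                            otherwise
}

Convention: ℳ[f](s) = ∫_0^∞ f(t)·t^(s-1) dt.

((s + 3)*uppergamma(s + 2, 1) - (s + 3)*uppergamma(s + 2, 2) + 1)/(s + 3)
  Re(s) > -3

back out the shared t-power: t on [0, 1); exp(-t) on [1, 2)
treat the 2 regions marked off by 1 separately and sum
between 0 and 1 the integrand is t**3·t^(s-1)
∫ t**2*exp(-t)·t^(s-1) over [1, 2)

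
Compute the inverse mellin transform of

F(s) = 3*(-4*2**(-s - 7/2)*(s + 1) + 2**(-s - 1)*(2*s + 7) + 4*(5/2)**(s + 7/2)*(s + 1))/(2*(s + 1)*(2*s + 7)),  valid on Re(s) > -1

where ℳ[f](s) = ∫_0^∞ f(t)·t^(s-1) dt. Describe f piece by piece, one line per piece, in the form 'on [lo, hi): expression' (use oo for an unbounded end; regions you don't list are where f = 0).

linearity at 1/2 turns ℳ[f](s) into 2 summed integrals
∫ over [0, 1/2) of 3*t/2·t^(s-1) joins the sum
over [1/2, 5/2), the kernel integral of 3*t**(7/2) enters the sum

on [0, 1/2): 3*t/2
on [1/2, 5/2): 3*t**(7/2)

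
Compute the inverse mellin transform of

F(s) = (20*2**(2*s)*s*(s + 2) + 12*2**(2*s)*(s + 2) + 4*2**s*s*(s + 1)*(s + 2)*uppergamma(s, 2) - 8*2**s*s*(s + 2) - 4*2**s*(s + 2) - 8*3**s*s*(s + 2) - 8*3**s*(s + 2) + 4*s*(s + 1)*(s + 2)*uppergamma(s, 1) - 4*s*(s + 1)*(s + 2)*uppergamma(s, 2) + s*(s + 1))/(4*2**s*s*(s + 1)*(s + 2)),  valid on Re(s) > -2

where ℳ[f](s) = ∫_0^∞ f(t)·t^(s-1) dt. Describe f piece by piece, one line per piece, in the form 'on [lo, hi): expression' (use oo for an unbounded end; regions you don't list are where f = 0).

integrate the 5 segments split at 1/2, 1, 3/2, 2, then add the results
between 0 and 1/2 the integrand is t**2·t^(s-1)
on [1/2, 1): add ∫ exp(-2*t)·t^(s-1) dt
piece [1, 3/2): integrate (t + 1) against the kernel
segment 3/2 to 2 holds (t + 3); add its integral
for t in [2, ∞): the term is ∫ exp(-t)·t^(s-1)

on [0, 1/2): t**2
on [1/2, 1): exp(-2*t)
on [1, 3/2): t + 1
on [3/2, 2): t + 3
on [2, oo): exp(-t)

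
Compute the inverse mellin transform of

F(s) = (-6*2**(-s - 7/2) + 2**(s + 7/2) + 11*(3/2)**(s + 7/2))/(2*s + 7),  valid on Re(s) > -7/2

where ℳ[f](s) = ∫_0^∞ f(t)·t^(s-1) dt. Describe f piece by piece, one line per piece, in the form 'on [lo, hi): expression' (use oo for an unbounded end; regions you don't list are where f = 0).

linearity at 1/2, 3/2 turns ℳ[f](s) into 3 summed integrals
between 0 and 1/2 the integrand is 3*t**(7/2)·t^(s-1)
between 1/2 and 3/2 the integrand is 6*t**(7/2)·t^(s-1)
[3/2, 2) adds the kernel integral of t**(7/2)/2

on [0, 1/2): 3*t**(7/2)
on [1/2, 3/2): 6*t**(7/2)
on [3/2, 2): t**(7/2)/2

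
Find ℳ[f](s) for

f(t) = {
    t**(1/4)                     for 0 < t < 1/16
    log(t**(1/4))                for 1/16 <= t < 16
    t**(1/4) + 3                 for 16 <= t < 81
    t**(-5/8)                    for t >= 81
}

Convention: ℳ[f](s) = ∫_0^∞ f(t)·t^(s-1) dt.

peel off the power substitution: sqrt(t) on [0, 1/4); log(sqrt(t)) on [1/4, 4); sqrt(t) + 3 on [4, 9); …
invert the power substitution to get t on [0, 1/2); log(t) on [1/2, 2); t + 3 on [2, 3); …
summing 4 kernel integrals split by 1/16, 16, 81 yields ℳ[f](s)
the [0, 1/16) slice contributes ∫ t**(1/4)·t^(s-1) dt
segment 1/16 to 16 holds log(t**(1/4)); add its integral
segment [16, 81) carries (t**(1/4) + 3); integrate it
[81, ∞) adds the kernel integral of t**(-5/8)

(-4320*2**(8*s)*s**2*(8*s - 5) + 216*2**(8*s)*s*(4*s + 1)*(8*s - 5)*log(2) - 648*2**(8*s)*s*(8*s - 5) - 54*2**(8*s)*(4*s + 1)*(8*s - 5) - 64*sqrt(3)*6**(4*s)*s**2*(4*s + 1) + 5184*6**(4*s)*s**2*(8*s - 5) + 648*6**(4*s)*s*(8*s - 5) + 432*s**2*(8*s - 5) + 216*s*(4*s + 1)*(8*s - 5)*log(2) + (8*s - 5)*(216*s + 54))/(216*2**(4*s)*s**2*(4*s + 1)*(8*s - 5))
  -1/4 < Re(s) < 5/8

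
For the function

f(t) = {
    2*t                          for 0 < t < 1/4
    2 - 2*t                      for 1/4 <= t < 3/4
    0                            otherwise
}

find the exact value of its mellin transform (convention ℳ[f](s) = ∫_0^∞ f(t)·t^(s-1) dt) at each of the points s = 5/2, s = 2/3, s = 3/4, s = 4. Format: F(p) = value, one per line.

the common scale on t comes off first: t on [0, 1/2); 2 - t on [1/2, 3/2)
decompose at 1/4; ℳ[f](s) sums the 2 pieces' integrals
∫ 2*t·t^(s-1) over [0, 1/4)
∫ (2 - 2*t)·t^(s-1) over [1/4, 3/4)

F(5/2) = -9/560 + 117*sqrt(3)/1120
F(2/3) = -3*2**(2/3)/5 + 21*6**(2/3)/40
F(3/4) = sqrt(2)*(-22 + 19*3**(3/4))/42
F(4) = 159/2560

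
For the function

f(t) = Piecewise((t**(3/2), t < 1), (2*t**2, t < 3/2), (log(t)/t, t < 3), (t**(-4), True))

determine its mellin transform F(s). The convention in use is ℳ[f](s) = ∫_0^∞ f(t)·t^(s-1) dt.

along the cuts 1, 3/2, 3, ℳ[f](s) splits into 4 integrals
on [0, 1): add ∫ t**(3/2)·t^(s-1) dt
[1, 3/2) adds the kernel integral of 2*t**2
piece [3/2, 3): integrate log(t)/t against the kernel
on [3, ∞): add ∫ t**(-4)·t^(s-1) dt

(324*2**s*(s - 4)*(s + 2)*(s**2 - 2*s + 1) - 324*2**s*(s - 4)*(2*s + 3)*(s**2 - 2*s + 1) - 108*3**s*s*(s - 4)*(s + 2)*(2*s + 3)*log(3) + 108*3**s*s*(s - 4)*(s + 2)*(2*s + 3)*log(2) - 108*3**s*(s - 4)*(s + 2)*(2*s + 3)*log(2) + 108*3**s*(s - 4)*(s + 2)*(2*s + 3) + 108*3**s*(s - 4)*(s + 2)*(2*s + 3)*log(3) + 729*3**s*(s - 4)*(2*s + 3)*(s**2 - 2*s + 1) + 54*6**s*s*(s - 4)*(s + 2)*(2*s + 3)*log(3) - 54*6**s*(s - 4)*(s + 2)*(2*s + 3)*log(3) - 54*6**s*(s - 4)*(s + 2)*(2*s + 3) - 2*6**s*(s + 2)*(2*s + 3)*(s**2 - 2*s + 1))/(162*2**s*(s - 4)*(s + 2)*(2*s + 3)*(s**2 - 2*s + 1))
  -3/2 < Re(s) < 4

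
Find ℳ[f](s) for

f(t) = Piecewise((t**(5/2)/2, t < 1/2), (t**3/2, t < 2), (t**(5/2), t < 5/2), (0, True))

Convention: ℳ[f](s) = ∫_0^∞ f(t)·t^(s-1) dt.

linearity at 1/2, 2 turns ℳ[f](s) into 3 summed integrals
segment 0 to 1/2 holds t**(5/2)/2; add its integral
segment [1/2, 2) carries t**3/2; integrate it
[2, 5/2) adds the kernel integral of t**(5/2)

(2**(3/2 - s)*(s + 3) + 2**(5/2 - s)*5**(s + 5/2)*(s + 3) + 2**(s + 6)*(2*s + 5) + 2**(s + 15/2)*(-s - 3) + (-2*s - 5)/2**s)/(16*(s + 3)*(2*s + 5))
  Re(s) > -5/2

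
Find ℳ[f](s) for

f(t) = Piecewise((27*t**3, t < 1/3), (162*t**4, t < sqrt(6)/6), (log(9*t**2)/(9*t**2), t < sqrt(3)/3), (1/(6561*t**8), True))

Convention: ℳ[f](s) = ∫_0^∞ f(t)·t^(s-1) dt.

(324*2**(s/2)*(s/2 - 4)*(s/2 + 2)*(s**2/4 - s + 1) - 324*2**(s/2)*(s/2 - 4)*(s + 3)*(s**2/4 - s + 1) - 54*3**(s/2)*s*(s/2 - 4)*(s/2 + 2)*(s + 3)*log(3) + 54*3**(s/2)*s*(s/2 - 4)*(s/2 + 2)*(s + 3)*log(2) - 108*3**(s/2)*(s/2 - 4)*(s/2 + 2)*(s + 3)*log(2) + 108*3**(s/2)*(s/2 - 4)*(s/2 + 2)*(s + 3) + 108*3**(s/2)*(s/2 - 4)*(s/2 + 2)*(s + 3)*log(3) + 729*3**(s/2)*(s/2 - 4)*(s + 3)*(s**2/4 - s + 1) + 27*6**(s/2)*s*(s/2 - 4)*(s/2 + 2)*(s + 3)*log(3) - 54*6**(s/2)*(s/2 - 4)*(s/2 + 2)*(s + 3)*log(3) - 54*6**(s/2)*(s/2 - 4)*(s/2 + 2)*(s + 3) - 2*6**(s/2)*(s/2 + 2)*(s + 3)*(s**2/4 - s + 1))/(324*2**(s/2)*3**s*(s/2 - 4)*(s/2 + 2)*(s + 3)*(s**2/4 - s + 1))
  -3 < Re(s) < 8

reversing the common scale on t: t**3 on [0, 1); 2*t**4 on [1, sqrt(6)/2); log(t**2)/t**2 on [sqrt(6)/2, sqrt(3)); …
strip the power substitution: t**(3/2) on [0, 1); 2*t**2 on [1, 3/2); log(t)/t on [3/2, 3); …
cuts at 1/3, sqrt(6)/6, sqrt(3)/3: linearity sums the 4 kernel integrals
the [0, 1/3) slice contributes ∫ 27*t**3·t^(s-1) dt
segment [1/3, sqrt(6)/6) carries 162*t**4; integrate it
the [sqrt(6)/6, sqrt(3)/3) slice contributes ∫ log(9*t**2)/(9*t**2)·t^(s-1) dt
piece [sqrt(3)/3, ∞): integrate 1/(6561*t**8) against the kernel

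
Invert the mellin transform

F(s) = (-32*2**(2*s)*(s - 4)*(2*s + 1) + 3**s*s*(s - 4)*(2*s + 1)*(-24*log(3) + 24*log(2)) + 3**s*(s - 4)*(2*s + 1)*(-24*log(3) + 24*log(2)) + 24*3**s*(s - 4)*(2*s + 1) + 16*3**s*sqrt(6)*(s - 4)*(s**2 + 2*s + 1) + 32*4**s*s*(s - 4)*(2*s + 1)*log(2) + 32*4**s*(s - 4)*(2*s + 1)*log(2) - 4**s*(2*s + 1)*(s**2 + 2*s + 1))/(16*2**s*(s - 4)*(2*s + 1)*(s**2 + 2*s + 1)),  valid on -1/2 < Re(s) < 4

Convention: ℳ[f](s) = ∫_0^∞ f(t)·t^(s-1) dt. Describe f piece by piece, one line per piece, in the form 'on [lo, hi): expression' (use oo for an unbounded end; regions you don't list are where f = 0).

on [0, 3/2): sqrt(t)
on [3/2, 2): t*log(t)
on [2, oo): t**(-4)

cuts at 3/2, 2: linearity sums the 3 kernel integrals
on [0, 3/2): add ∫ sqrt(t)·t^(s-1) dt
segment [3/2, 2) carries t*log(t); integrate it
∫ t**(-4)·t^(s-1) over [2, ∞)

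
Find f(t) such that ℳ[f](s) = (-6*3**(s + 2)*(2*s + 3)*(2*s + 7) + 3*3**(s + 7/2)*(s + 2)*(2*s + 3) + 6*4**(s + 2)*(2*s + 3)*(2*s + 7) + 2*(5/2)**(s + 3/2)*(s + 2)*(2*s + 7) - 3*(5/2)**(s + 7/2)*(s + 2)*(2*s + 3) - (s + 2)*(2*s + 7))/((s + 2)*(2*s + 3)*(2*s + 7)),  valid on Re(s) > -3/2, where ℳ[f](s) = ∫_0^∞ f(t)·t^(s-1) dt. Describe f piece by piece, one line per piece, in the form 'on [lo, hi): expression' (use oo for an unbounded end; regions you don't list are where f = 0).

on [0, 1): t**(3/2)/2
on [1, 5/2): t**(3/2)
on [5/2, 3): 3*t**(7/2)/2
on [3, 4): 6*t**2

the 4 pieces separated at 1, 5/2, 3 each add one integral
on [0, 1): add ∫ t**(3/2)/2·t^(s-1) dt
on [1, 5/2): add ∫ t**(3/2)·t^(s-1) dt
between 5/2 and 3 the integrand is 3*t**(7/2)/2·t^(s-1)
on [3, 4) integrate f = 6*t**2 against the kernel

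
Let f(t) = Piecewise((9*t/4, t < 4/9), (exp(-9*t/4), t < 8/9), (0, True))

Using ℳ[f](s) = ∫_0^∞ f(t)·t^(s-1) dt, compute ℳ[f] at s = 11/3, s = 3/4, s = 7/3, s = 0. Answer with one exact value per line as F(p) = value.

undo the power substitution: 9*t**2/4 on [0, 2/3); exp(-9*t**2/4) on [2/3, 2*sqrt(2)/3)
peel off the common scale on t: t**2 on [0, 1); exp(-t**2) on [1, sqrt(2))
remove the power substitution first: t on [0, 1); exp(-t) on [1, 2)
along the cuts 4/9, ℳ[f](s) splits into 2 integrals
between 0 and 4/9 the integrand is 9*t/4·t^(s-1)
∫ over [4/9, 8/9) of exp(-9*t/4)·t^(s-1) joins the sum

F(11/3) = 64*18**(1/3)*(-14*uppergamma(11/3, 2) + 3 + 14*uppergamma(11/3, 1))/45927
F(3/4) = 2*sqrt(6)*(-7*uppergamma(3/4, 2) + 7*uppergamma(3/4, 1) + 4)/63
F(7/3) = 8*12**(1/3)*(-10*uppergamma(7/3, 2) + 3 + 10*uppergamma(7/3, 1))/1215
F(0) = Ei(-2) - Ei(-1) + 1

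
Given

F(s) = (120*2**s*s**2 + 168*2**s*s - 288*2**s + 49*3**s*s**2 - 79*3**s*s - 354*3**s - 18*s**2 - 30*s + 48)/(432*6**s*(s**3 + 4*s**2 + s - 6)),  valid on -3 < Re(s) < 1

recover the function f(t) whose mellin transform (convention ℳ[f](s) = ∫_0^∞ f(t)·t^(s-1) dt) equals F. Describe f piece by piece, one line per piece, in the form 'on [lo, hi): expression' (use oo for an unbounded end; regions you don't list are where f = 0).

on [0, 1/6): 3*t**3
on [1/6, 1/3): t**2*(6*t + 1)
on [1/3, 1/2): 3*t**3/2
on [1/2, oo): 1/(27*t)

invert the shared t-power to get 3*t on [0, 1/6); 6*t + 1 on [1/6, 1/3); 3*t/2 on [1/3, 1/2); …
back out the common scale on t: t on [0, 1/2); 2*t + 1 on [1/2, 1); t/2 on [1, 3/2); …
summing 4 kernel integrals split by 1/6, 1/3, 1/2 yields ℳ[f](s)
segment 0 to 1/6 holds 3*t**3; add its integral
segment [1/6, 1/3) carries t**2*(6*t + 1); integrate it
for t in [1/3, 1/2): the term is ∫ 3*t**3/2·t^(s-1)
segment [1/2, ∞) carries 1/(27*t); integrate it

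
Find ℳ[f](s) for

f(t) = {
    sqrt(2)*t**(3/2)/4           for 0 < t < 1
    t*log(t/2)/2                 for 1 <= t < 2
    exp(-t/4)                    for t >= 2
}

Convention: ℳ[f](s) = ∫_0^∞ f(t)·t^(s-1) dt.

reversing the common scale on t: t**(3/2) on [0, 1/2); t*log(t) on [1/2, 1); exp(-t/2) on [1, ∞)
split f at 1, 2: ℳ[f](s) collects 3 kernel integrals
for t in [0, 1): the term is ∫ sqrt(2)*t**(3/2)/4·t^(s-1)
segment 1 to 2 holds t*log(t/2)/2; add its integral
piece [2, ∞): integrate exp(-t/4) against the kernel

(2*2**(2*s)*(2*s + 3)*(s**2 + 2*s + 1)*uppergamma(s, 1/2) - 2*2**s*(2*s + 3) + s*(2*s + 3)*log(2) + 2*s + (2*s + 3)*log(2) + sqrt(2)*(s**2 + 2*s + 1) + 3)/(2*(2*s + 3)*(s**2 + 2*s + 1))
  Re(s) > -3/2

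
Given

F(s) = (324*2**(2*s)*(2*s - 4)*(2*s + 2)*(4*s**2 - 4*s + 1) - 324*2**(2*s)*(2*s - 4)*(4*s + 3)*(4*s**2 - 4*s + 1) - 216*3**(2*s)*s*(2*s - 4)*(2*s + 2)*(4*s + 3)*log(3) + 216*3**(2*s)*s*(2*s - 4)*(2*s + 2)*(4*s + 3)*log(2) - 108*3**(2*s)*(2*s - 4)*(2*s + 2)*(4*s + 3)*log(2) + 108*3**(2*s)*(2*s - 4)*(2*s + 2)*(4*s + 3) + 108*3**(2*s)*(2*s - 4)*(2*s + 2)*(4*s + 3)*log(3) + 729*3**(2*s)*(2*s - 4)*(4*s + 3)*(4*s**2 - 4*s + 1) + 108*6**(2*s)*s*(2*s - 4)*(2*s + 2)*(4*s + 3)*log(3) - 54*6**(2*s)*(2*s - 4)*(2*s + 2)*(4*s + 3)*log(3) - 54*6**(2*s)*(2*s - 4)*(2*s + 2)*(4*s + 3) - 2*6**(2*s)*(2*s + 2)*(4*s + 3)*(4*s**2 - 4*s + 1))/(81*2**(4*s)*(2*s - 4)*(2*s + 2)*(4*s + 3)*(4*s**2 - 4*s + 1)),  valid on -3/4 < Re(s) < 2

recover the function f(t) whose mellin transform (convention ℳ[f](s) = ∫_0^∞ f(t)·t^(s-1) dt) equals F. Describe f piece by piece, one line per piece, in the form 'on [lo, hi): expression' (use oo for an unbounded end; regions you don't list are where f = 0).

back out the power substitution: 2*sqrt(2)*t**(3/2) on [0, 1/2); 8*t**2 on [1/2, 3/4); log(2*t)/(2*t) on [3/4, 3/2); …
back out the common scale on t: t**(3/2) on [0, 1); 2*t**2 on [1, 3/2); log(t)/t on [3/2, 3); …
treat the 4 regions marked off by 1/4, 9/16, 9/4 separately and sum
on [0, 1/4) integrate f = 2*sqrt(2)*t**(3/4) against the kernel
between 1/4 and 9/16 the integrand is 8*t·t^(s-1)
piece [9/16, 9/4): integrate log(2*sqrt(t))/(2*sqrt(t)) against the kernel
on [9/4, ∞) integrate f = 1/(16*t**2) against the kernel

on [0, 1/4): 2*sqrt(2)*t**(3/4)
on [1/4, 9/16): 8*t
on [9/16, 9/4): log(2*sqrt(t))/(2*sqrt(t))
on [9/4, oo): 1/(16*t**2)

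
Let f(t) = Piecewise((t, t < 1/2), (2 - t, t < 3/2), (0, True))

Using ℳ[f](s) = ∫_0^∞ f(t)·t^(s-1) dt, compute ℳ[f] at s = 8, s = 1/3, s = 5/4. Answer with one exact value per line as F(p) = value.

f breaks at 1/2 into 2 integrals to sum
over [0, 1/2), the kernel integral of t enters the sum
the [1/2, 3/2) slice contributes ∫ (2 - t)·t^(s-1) dt

F(8) = 9839/4608
F(1/3) = 3*2**(2/3)*(-14 + 13*3**(1/3))/16
F(5/4) = 2**(3/4)*(-26 + 63*3**(1/4))/90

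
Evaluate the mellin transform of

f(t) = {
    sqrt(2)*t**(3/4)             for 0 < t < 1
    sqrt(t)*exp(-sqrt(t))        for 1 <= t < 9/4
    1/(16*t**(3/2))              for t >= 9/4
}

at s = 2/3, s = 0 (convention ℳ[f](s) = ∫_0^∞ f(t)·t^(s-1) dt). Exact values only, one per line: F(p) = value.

undo the power substitution: sqrt(2)*t**(3/2) on [0, 1); t*exp(-t) on [1, 3/2); 1/(16*t**3) on [3/2, ∞)
remove the shared t-power first: sqrt(2)*sqrt(t) on [0, 1); exp(-t) on [1, 3/2); 1/(16*t**4) on [3/2, ∞)
reversing the common scale on t: sqrt(t) on [0, 2); exp(-t/2) on [2, 3); t**(-4) on [3, ∞)
f breaks at 1, 9/4 into 3 integrals to sum
between 0 and 1 the integrand is sqrt(2)*t**(3/4)·t^(s-1)
segment 1 to 9/4 holds sqrt(t)*exp(-sqrt(t)); add its integral
[9/4, ∞) adds the kernel integral of 1/(16*t**(3/2))

F(2/3) = -2*uppergamma(7/3, 3/2) + 2**(2/3)*3**(1/3)/60 + 12*sqrt(2)/17 + 2*uppergamma(7/3, 1)
F(0) = -2*exp(-3/2) + 1/81 + 2*exp(-1) + 4*sqrt(2)/3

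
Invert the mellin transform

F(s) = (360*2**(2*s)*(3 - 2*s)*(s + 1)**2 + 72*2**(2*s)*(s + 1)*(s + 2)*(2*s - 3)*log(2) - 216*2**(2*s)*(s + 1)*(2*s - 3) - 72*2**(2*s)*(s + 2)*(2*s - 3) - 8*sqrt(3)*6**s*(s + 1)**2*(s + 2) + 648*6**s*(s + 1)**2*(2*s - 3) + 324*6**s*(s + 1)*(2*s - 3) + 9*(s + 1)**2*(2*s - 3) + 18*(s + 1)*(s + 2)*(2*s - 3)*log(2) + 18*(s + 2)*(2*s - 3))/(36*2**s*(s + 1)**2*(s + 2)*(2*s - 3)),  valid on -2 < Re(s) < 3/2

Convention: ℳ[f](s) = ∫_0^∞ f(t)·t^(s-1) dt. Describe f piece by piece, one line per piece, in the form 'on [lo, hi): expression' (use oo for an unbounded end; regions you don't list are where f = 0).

on [0, 1/2): t**2
on [1/2, 2): t*log(t)
on [2, 3): t*(t + 3)
on [3, oo): t**(-3/2)

peel off the shared t-power: 1 on [0, 1/2); log(t)/t on [1/2, 2); (t + 3)/t on [2, 3); …
back out the shared t-power: t on [0, 1/2); log(t) on [1/2, 2); t + 3 on [2, 3); …
linearity at 1/2, 2, 3 turns ℳ[f](s) into 4 summed integrals
segment 0 to 1/2 holds t**2; add its integral
between 1/2 and 2 the integrand is t*log(t)·t^(s-1)
∫ over [2, 3) of t*(t + 3)·t^(s-1) joins the sum
∫ t**(-3/2)·t^(s-1) over [3, ∞)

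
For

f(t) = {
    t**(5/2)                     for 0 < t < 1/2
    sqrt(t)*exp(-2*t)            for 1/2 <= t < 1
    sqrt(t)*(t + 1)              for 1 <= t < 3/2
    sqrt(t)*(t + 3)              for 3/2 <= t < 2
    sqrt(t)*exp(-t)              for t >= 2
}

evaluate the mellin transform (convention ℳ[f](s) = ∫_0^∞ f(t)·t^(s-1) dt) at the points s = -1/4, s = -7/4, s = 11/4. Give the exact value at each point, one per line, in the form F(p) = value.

F(-1/4) = 2**(3/4)*(-360*3**(1/4) - 216*2**(1/4) - 45*uppergamma(1/4, 2) + 45*2**(1/4)*uppergamma(1/4, 2) + 5 + 45*uppergamma(1/4, 1) + 612*sqrt(2))/90
F(-7/4) = 2**(1/4)*(-234*sqrt(2) - 180*uppergamma(-5/4, 2) + 45*2**(3/4)*uppergamma(-5/4, 2) + 180*uppergamma(-5/4, 1) + 60 + 32*3**(3/4) + 216*2**(3/4))/90
F(11/4) = 2**(3/4)*(-77112*3**(1/4) - 20160*2**(1/4) - 4641*uppergamma(13/4, 2) + 221 + 4641*uppergamma(13/4, 1) + 37128*2**(1/4)*uppergamma(13/4, 2) + 413952*sqrt(2))/74256

undo the shared t-power: t**2 on [0, 1/2); exp(-2*t) on [1/2, 1); t + 1 on [1, 3/2); …
cuts at 1/2, 1, 3/2, 2: linearity sums the 5 kernel integrals
segment 0 to 1/2 holds t**(5/2); add its integral
segment [1/2, 1) carries sqrt(t)*exp(-2*t); integrate it
piece [1, 3/2): integrate sqrt(t)*(t + 1) against the kernel
∫ over [3/2, 2) of sqrt(t)*(t + 3)·t^(s-1) joins the sum
between 2 and ∞ the integrand is sqrt(t)*exp(-t)·t^(s-1)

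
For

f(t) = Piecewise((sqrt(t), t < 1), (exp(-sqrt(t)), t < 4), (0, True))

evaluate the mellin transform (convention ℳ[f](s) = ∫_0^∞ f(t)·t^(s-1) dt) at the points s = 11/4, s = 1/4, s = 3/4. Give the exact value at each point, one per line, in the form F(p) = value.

reversing the power substitution: t on [0, 1); exp(-t) on [1, 2)
along the cuts 1, ℳ[f](s) splits into 2 integrals
∫ sqrt(t)·t^(s-1) over [0, 1)
[1, 4) adds the kernel integral of exp(-sqrt(t))

F(11/4) = (-105170*sqrt(2) + (-12285*sqrt(pi)*erfc(sqrt(2)) + 64 + 12285*sqrt(pi)*erfc(1))*exp(2) + 49790*E)*exp(-2)/208
F(1/4) = -2*sqrt(pi)*erfc(sqrt(2)) + 2*sqrt(pi)*erfc(1) + 4/3
F(3/4) = -2*sqrt(2)*exp(-2) - sqrt(pi)*erfc(sqrt(2)) + sqrt(pi)*erfc(1) + 2*exp(-1) + 4/5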